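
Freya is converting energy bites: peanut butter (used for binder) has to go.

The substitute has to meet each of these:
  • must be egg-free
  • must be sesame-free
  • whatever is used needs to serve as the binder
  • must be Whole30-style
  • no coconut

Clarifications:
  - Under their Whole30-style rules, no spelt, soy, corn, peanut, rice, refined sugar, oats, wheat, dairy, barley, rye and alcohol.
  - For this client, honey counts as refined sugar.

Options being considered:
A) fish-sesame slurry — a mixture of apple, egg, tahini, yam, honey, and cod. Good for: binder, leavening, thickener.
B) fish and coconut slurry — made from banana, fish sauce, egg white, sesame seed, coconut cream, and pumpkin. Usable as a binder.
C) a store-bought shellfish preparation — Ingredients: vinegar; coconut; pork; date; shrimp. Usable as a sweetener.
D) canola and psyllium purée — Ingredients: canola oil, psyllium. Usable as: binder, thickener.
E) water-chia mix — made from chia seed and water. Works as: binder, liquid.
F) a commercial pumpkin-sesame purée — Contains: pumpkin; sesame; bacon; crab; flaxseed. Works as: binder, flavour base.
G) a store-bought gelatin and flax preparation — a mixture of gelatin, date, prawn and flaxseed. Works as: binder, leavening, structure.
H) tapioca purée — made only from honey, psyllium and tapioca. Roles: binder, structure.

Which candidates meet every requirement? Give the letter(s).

D, E, G

A: has honey, so not Whole30-style; has egg, so not egg-free (and 1 more) — reject
B: has egg white, so not egg-free; has coconut cream, so not coconut-free (and 1 more) — out
C: not usable as a binder; has coconut, so not coconut-free — out
D: works as a binder, no sesame, no egg — OK
E: only chia seed and water; none excluded — keep
F: has sesame, so not sesame-free — out
G: all constraints satisfied — keep
H: has honey, so not Whole30-style — no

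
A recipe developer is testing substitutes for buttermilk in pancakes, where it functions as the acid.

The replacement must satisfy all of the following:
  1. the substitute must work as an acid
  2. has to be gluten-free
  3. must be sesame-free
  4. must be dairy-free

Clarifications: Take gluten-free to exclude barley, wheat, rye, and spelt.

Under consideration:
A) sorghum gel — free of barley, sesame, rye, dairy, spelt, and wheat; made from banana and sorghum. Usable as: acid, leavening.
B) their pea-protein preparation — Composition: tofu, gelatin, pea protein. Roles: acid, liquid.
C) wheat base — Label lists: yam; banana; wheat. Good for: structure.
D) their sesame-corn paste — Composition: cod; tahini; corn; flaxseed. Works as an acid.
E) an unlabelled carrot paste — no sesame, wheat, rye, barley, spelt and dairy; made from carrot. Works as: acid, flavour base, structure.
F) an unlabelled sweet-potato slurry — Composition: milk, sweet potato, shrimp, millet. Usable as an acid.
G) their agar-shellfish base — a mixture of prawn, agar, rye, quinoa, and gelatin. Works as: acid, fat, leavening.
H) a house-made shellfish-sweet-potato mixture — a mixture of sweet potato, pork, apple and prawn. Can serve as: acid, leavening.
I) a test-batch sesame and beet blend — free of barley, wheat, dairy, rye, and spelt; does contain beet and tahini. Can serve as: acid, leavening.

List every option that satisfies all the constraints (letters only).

A, B, E, H

A: works as an acid, gluten-free, no sesame — valid
B: all constraints satisfied — keep
C: not usable as an acid; has wheat, so not gluten-free — no
D: has tahini, so not sesame-free — out
E: gluten-free, no sesame — valid
F: has milk, so not dairy-free — reject
G: has rye, so not gluten-free — out
H: pork and prawn etc. — none of it excluded — keep
I: has tahini, so not sesame-free — reject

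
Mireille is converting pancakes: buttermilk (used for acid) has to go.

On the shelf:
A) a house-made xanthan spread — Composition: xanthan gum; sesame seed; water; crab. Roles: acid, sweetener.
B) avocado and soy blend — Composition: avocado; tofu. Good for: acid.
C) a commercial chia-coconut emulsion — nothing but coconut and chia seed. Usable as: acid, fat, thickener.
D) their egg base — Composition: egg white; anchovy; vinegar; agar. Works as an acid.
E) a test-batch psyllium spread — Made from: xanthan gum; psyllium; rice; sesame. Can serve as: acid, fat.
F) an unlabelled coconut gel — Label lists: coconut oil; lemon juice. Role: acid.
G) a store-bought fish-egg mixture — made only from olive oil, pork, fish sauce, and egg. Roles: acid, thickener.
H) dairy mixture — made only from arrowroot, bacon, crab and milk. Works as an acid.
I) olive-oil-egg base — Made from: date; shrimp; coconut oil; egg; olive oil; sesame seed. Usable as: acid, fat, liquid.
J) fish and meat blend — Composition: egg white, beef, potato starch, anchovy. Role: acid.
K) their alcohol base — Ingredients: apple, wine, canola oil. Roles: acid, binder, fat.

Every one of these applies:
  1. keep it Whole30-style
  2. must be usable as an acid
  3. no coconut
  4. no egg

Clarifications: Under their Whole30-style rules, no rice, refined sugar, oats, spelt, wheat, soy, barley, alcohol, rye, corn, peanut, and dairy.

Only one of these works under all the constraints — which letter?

A

A: works as an acid, Whole30-style, no coconut — OK
B: has tofu, so not Whole30-style — reject
C: has coconut, so not coconut-free — no
D: has egg white, so not egg-free — reject
E: has rice, so not Whole30-style — out
F: has coconut oil, so not coconut-free — out
G: has egg, so not egg-free — no
H: has milk, so not Whole30-style — reject
I: has coconut oil, so not coconut-free; has egg, so not egg-free — out
J: has egg white, so not egg-free — no
K: has wine, so not Whole30-style — out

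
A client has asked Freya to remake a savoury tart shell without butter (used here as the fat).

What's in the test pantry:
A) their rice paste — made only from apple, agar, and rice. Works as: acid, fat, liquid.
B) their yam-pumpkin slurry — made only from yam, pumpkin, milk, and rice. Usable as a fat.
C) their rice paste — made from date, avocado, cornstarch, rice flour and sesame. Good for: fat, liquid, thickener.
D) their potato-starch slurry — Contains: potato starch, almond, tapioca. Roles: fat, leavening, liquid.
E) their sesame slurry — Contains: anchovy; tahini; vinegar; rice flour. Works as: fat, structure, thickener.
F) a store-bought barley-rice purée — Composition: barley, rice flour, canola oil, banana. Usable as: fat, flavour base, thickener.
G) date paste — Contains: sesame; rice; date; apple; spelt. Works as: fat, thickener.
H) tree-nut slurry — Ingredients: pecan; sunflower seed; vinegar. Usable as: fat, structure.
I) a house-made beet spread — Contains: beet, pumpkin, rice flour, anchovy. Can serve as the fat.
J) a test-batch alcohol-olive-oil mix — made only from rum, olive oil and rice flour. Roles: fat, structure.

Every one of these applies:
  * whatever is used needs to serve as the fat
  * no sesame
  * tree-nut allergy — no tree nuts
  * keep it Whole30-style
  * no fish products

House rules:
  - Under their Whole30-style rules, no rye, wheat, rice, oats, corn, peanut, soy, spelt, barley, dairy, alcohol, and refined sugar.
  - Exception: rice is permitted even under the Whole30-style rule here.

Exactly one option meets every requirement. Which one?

A

A: rice is permitted under the Whole30-style carve-out; nothing else excluded — valid
B: has milk, so not Whole30-style — no
C: has cornstarch, so not Whole30-style; has sesame, so not sesame-free — no
D: has almond, so not tree-nut-free — out
E: has tahini, so not sesame-free; has anchovy, so not fish-free — no
F: has barley, so not Whole30-style — out
G: has spelt, so not Whole30-style; has sesame, so not sesame-free — no
H: has pecan, so not tree-nut-free — out
I: has anchovy, so not fish-free — reject
J: has rum, so not Whole30-style — no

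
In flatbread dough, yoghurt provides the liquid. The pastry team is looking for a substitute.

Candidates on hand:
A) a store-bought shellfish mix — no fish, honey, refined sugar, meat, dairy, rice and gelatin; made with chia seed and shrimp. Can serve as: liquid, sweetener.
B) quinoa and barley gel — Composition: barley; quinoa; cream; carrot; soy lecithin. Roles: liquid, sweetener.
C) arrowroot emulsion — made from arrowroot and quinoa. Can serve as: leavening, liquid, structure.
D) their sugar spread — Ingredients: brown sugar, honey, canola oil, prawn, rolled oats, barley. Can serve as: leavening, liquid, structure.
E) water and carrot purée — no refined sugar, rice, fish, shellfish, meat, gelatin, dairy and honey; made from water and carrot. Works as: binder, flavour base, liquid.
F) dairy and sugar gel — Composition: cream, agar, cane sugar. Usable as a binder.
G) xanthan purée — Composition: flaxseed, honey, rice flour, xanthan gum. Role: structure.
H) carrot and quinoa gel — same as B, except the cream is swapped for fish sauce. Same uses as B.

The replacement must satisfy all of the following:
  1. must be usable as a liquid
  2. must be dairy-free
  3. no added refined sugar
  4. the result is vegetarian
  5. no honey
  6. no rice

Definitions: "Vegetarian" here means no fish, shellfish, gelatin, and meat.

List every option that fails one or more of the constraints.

A: has shrimp, so not vegetarian — no
B: has cream, so not dairy-free — no
C: nothing on the exclusion list — valid
D: has prawn, so not vegetarian; has honey, so not honey-free (and 1 more) — reject
E: every rule checks out — keep
F: not usable as a liquid; has cream, so not dairy-free (and 1 more) — reject
G: not usable as a liquid; has honey, so not honey-free (and 1 more) — reject
H: has fish sauce, so not vegetarian — reject

A, B, D, F, G, H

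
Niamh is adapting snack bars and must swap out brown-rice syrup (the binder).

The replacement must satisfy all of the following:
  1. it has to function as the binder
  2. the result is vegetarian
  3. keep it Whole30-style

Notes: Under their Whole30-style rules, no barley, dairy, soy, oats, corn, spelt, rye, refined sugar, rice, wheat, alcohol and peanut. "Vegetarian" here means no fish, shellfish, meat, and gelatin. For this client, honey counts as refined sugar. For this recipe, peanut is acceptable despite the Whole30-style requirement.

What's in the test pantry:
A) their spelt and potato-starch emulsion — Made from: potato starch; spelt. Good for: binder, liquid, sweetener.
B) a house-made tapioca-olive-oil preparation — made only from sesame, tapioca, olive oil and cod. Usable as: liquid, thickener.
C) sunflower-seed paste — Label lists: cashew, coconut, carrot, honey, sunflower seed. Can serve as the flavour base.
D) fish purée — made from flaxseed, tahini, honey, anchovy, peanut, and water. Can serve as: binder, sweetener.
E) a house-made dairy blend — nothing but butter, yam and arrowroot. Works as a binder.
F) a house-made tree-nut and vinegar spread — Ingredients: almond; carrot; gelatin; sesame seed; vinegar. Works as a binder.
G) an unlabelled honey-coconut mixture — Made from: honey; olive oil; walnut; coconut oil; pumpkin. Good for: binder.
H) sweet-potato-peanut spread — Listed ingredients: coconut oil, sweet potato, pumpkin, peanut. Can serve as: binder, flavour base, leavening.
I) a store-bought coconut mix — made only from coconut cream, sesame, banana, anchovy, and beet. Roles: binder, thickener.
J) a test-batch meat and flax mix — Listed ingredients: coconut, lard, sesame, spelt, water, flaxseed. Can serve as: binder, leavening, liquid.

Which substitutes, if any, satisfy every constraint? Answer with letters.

A: has spelt, so not Whole30-style — reject
B: not usable as a binder; has cod, so not vegetarian — reject
C: not usable as a binder; has honey, so not Whole30-style — no
D: has honey, so not Whole30-style; has anchovy, so not vegetarian — no
E: has butter, so not Whole30-style — reject
F: has gelatin, so not vegetarian — no
G: has honey, so not Whole30-style — reject
H: peanut is permitted under the Whole30-style carve-out; nothing else excluded — valid
I: has anchovy, so not vegetarian — out
J: has spelt, so not Whole30-style; has lard, so not vegetarian — no

H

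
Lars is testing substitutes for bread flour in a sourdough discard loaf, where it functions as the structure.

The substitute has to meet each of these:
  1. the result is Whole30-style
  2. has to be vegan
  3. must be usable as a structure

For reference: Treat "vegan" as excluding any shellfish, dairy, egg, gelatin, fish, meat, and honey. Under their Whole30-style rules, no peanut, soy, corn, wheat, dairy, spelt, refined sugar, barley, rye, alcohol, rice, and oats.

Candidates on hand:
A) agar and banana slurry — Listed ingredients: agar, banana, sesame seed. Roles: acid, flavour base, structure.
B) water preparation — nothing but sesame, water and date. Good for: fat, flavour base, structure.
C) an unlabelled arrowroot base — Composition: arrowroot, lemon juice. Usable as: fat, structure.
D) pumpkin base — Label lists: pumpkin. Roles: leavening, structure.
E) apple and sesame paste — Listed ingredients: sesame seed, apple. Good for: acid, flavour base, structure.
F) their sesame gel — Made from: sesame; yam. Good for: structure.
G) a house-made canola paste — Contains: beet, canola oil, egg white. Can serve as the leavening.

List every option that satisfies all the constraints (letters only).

A: only sesame seed, banana and agar; none excluded — keep
B: works as a structure, vegan, Whole30-style — valid
C: only lemon juice and arrowroot; none excluded — valid
D: all constraints satisfied — OK
E: only sesame seed and apple; none excluded — keep
F: Whole30-style, vegan — OK
G: not usable as a structure; has egg white, so not vegan — reject

A, B, C, D, E, F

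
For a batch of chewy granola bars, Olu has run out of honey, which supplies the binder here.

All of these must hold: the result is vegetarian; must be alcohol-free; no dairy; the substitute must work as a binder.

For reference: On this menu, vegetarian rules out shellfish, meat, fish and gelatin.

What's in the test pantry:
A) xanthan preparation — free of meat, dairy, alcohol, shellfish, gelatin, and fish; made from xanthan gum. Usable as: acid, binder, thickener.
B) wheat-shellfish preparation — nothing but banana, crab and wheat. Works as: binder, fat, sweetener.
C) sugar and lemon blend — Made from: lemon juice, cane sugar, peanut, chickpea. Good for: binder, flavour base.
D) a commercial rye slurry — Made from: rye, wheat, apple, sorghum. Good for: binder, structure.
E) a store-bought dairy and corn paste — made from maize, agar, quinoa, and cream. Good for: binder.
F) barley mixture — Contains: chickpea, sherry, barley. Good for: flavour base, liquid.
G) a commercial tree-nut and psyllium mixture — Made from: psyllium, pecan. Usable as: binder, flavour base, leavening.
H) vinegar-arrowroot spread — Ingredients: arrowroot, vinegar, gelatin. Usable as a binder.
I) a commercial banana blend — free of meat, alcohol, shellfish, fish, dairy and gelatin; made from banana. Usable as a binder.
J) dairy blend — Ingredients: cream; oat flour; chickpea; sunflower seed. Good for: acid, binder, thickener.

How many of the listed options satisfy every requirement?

A: no dairy, vegetarian — valid
B: has crab, so not vegetarian — no
C: every rule checks out — valid
D: nothing on the exclusion list — OK
E: has cream, so not dairy-free — out
F: not usable as a binder; has sherry, so not alcohol-free — no
G: only pecan and psyllium; none excluded — OK
H: has gelatin, so not vegetarian — no
I: vegetarian, no alcohol — valid
J: has cream, so not dairy-free — no

5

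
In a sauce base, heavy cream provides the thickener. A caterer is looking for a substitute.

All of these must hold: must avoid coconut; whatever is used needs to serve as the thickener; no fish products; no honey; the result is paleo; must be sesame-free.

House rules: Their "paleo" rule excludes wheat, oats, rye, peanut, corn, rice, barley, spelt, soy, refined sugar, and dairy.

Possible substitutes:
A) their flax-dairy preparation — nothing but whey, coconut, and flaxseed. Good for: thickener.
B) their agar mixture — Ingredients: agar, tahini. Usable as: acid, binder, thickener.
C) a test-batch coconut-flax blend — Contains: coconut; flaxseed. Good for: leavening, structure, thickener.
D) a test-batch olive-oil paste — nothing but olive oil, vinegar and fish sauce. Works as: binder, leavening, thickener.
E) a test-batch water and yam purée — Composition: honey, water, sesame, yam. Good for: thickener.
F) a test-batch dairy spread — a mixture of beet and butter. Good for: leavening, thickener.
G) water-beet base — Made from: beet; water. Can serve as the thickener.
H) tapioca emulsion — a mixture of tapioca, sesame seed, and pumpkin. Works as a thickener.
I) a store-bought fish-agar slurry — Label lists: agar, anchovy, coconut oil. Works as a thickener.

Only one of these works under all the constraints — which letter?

G

A: has whey, so not paleo; has coconut, so not coconut-free — out
B: has tahini, so not sesame-free — reject
C: has coconut, so not coconut-free — reject
D: has fish sauce, so not fish-free — no
E: has sesame, so not sesame-free; has honey, so not honey-free — reject
F: has butter, so not paleo — no
G: no coconut, paleo — OK
H: has sesame seed, so not sesame-free — out
I: has coconut oil, so not coconut-free; has anchovy, so not fish-free — no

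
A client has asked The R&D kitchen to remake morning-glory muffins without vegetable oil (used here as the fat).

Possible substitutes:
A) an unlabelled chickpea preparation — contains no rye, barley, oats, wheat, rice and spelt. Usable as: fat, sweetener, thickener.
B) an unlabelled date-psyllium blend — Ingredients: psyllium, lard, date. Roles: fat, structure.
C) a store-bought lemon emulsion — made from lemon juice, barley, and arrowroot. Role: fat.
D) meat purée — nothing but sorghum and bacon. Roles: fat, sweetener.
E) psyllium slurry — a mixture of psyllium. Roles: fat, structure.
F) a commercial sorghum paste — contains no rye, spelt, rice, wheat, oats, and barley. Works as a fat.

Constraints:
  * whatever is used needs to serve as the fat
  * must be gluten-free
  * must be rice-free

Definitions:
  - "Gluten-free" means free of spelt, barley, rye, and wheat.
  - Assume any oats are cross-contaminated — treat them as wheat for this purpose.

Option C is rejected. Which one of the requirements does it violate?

gluten-free

usable as a fat: satisfied
gluten-free: has barley — fails
rice-free: satisfied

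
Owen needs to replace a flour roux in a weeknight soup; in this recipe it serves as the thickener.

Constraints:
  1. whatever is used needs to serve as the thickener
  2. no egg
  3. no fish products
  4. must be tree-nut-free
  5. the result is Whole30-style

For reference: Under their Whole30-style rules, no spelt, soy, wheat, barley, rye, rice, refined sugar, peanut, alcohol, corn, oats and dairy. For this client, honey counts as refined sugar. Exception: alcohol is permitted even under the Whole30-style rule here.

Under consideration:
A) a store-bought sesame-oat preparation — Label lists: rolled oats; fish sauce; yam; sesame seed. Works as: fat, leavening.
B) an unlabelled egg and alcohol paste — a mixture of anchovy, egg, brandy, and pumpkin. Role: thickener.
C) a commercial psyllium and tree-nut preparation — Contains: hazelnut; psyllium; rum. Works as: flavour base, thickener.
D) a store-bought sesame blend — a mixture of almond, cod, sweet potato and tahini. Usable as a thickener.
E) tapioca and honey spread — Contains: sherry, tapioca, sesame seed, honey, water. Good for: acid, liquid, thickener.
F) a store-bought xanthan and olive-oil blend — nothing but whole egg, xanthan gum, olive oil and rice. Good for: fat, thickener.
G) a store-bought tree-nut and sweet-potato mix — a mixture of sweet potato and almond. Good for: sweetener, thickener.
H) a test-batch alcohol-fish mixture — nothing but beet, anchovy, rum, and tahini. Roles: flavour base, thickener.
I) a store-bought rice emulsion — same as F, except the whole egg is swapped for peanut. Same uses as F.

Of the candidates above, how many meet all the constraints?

0

A: not usable as a thickener; has rolled oats, so not Whole30-style (and 1 more) — no
B: has egg, so not egg-free; has anchovy, so not fish-free — out
C: has hazelnut, so not tree-nut-free — no
D: has almond, so not tree-nut-free; has cod, so not fish-free — out
E: has honey, so not Whole30-style — no
F: has rice, so not Whole30-style; has whole egg, so not egg-free — no
G: has almond, so not tree-nut-free — reject
H: has anchovy, so not fish-free — out
I: has peanut, so not Whole30-style — out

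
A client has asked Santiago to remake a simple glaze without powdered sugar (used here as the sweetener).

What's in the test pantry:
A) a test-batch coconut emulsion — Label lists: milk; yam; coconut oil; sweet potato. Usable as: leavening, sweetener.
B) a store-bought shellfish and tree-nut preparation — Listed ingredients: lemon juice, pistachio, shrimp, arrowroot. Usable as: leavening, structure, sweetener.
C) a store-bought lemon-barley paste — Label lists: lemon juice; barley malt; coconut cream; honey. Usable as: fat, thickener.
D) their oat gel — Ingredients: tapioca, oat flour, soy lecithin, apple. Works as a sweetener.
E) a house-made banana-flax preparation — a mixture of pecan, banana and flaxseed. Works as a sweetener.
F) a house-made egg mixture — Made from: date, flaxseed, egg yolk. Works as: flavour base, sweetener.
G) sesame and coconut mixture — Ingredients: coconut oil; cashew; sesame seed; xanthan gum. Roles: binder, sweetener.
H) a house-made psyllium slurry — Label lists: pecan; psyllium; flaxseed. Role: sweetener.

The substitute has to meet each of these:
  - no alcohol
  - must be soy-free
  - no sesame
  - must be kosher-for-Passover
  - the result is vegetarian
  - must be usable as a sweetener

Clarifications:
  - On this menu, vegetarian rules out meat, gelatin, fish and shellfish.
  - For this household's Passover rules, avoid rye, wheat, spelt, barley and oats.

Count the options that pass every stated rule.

4

A: coconut oil and milk etc. — none of it excluded — valid
B: has shrimp, so not vegetarian — no
C: not usable as a sweetener; has barley malt, so not kosher-for-Passover — no
D: has oat flour, so not kosher-for-Passover; has soy lecithin, so not soy-free — reject
E: nothing on the exclusion list — keep
F: only egg yolk, date, and flaxseed; none excluded — OK
G: has sesame seed, so not sesame-free — reject
H: works as a sweetener, no soy, no alcohol — OK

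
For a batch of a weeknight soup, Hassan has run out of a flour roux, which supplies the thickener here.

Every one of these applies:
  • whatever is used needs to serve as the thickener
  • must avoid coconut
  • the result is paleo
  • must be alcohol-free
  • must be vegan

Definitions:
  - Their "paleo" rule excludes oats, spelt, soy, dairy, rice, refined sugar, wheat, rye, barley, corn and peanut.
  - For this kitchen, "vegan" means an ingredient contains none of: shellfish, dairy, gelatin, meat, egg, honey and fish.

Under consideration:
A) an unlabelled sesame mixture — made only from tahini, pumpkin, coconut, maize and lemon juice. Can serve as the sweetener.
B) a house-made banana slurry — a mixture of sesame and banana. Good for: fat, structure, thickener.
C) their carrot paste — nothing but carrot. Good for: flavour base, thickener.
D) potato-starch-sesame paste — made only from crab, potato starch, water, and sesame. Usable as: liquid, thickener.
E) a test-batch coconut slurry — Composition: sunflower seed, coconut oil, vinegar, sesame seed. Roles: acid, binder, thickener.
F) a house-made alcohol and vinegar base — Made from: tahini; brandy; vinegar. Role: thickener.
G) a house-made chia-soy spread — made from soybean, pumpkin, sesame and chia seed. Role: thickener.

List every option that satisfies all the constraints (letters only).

A: not usable as a thickener; has maize, so not paleo (and 1 more) — no
B: only sesame and banana; none excluded — valid
C: only carrot; none excluded — OK
D: has crab, so not vegan — out
E: has coconut oil, so not coconut-free — no
F: has brandy, so not alcohol-free — out
G: has soybean, so not paleo — no

B, C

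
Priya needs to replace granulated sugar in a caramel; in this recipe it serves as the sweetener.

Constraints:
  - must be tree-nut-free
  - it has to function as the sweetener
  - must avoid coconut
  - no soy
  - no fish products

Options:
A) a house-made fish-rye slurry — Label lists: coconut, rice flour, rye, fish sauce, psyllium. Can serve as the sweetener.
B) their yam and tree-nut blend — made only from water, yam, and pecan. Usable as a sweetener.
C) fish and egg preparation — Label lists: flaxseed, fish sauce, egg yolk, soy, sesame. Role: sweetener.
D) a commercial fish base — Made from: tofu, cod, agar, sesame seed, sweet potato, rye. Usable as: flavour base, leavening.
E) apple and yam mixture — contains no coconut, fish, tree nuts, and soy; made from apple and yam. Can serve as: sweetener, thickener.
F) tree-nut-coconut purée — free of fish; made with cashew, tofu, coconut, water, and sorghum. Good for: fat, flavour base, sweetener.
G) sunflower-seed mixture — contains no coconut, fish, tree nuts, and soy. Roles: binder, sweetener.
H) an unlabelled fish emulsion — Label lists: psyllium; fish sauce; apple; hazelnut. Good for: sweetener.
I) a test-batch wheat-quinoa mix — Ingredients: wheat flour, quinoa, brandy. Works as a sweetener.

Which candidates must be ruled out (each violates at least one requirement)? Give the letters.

A: has coconut, so not coconut-free; has fish sauce, so not fish-free — out
B: has pecan, so not tree-nut-free — no
C: has fish sauce, so not fish-free; has soy, so not soy-free — reject
D: not usable as a sweetener; has cod, so not fish-free (and 1 more) — reject
E: nothing on the exclusion list — OK
F: has coconut, so not coconut-free; has cashew, so not tree-nut-free (and 1 more) — out
G: nothing on the exclusion list — valid
H: has hazelnut, so not tree-nut-free; has fish sauce, so not fish-free — reject
I: only brandy, wheat flour and quinoa; none excluded — OK

A, B, C, D, F, H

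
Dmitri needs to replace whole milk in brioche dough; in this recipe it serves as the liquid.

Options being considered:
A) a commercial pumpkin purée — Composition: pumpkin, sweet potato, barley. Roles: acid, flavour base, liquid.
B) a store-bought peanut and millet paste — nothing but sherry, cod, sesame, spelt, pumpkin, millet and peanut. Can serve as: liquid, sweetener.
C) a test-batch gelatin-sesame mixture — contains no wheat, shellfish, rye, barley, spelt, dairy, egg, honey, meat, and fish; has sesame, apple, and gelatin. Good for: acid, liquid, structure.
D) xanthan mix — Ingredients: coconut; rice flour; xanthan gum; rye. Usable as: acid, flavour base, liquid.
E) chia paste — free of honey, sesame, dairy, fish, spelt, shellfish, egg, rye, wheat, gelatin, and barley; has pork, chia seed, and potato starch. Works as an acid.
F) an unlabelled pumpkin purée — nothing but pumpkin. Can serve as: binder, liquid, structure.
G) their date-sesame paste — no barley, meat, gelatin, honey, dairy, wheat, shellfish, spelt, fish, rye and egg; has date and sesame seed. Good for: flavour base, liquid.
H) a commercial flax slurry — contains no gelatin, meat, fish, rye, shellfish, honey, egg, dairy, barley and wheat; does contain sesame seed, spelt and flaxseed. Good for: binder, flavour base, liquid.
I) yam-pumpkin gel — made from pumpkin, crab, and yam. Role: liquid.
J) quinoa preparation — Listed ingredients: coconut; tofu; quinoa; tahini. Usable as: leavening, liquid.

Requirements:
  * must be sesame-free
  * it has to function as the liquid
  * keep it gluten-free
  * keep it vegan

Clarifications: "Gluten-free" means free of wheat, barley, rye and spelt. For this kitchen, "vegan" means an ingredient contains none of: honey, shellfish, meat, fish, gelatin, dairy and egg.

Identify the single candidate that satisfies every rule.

F

A: has barley, so not gluten-free — reject
B: has spelt, so not gluten-free; has cod, so not vegan (and 1 more) — no
C: has gelatin, so not vegan; has sesame, so not sesame-free — out
D: has rye, so not gluten-free — reject
E: not usable as a liquid; has pork, so not vegan — out
F: only pumpkin; none excluded — OK
G: has sesame seed, so not sesame-free — out
H: has spelt, so not gluten-free; has sesame seed, so not sesame-free — no
I: has crab, so not vegan — no
J: has tahini, so not sesame-free — no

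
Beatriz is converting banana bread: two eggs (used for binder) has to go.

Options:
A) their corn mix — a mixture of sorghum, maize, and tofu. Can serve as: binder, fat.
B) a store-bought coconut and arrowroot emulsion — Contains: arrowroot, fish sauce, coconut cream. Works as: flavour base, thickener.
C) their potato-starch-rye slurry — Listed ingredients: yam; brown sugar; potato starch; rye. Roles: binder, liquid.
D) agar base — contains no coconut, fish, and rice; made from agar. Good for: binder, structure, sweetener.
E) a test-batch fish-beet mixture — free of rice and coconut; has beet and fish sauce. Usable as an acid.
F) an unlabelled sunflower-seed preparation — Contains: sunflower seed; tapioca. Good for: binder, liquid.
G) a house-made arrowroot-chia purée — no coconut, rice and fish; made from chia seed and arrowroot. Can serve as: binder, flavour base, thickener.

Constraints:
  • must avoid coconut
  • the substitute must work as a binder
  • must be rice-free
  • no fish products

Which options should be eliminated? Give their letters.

A: no rice, no coconut — OK
B: not usable as a binder; has coconut cream, so not coconut-free (and 1 more) — no
C: no rice, no coconut — valid
D: no coconut, no fish — keep
E: not usable as a binder; has fish sauce, so not fish-free — out
F: no rice, no coconut — keep
G: no fish, no coconut — OK

B, E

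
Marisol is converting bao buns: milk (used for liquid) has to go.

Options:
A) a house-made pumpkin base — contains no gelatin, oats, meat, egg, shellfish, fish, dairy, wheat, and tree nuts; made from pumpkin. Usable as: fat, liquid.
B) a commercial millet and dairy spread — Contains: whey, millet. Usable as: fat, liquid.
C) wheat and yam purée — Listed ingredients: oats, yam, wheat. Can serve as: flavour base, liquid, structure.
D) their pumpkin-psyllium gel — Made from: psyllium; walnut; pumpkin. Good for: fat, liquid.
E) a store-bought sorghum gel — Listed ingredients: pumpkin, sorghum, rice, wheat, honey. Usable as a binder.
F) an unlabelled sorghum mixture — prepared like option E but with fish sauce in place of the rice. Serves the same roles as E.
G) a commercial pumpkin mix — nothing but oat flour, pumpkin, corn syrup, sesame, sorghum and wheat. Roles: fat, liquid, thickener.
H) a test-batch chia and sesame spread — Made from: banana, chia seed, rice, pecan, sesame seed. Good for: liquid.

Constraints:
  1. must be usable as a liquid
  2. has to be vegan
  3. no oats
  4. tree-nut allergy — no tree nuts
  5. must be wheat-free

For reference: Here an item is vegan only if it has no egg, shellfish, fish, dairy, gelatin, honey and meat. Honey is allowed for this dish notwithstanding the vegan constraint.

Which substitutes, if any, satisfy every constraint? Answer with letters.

A: works as a liquid, no wheat, no oats — keep
B: has whey, so not vegan — reject
C: has oats, so not oat-free; has wheat, so not wheat-free — reject
D: has walnut, so not tree-nut-free — no
E: not usable as a liquid; has wheat, so not wheat-free — out
F: not usable as a liquid; has fish sauce, so not vegan (and 1 more) — out
G: has oat flour, so not oat-free; has wheat, so not wheat-free — reject
H: has pecan, so not tree-nut-free — reject

A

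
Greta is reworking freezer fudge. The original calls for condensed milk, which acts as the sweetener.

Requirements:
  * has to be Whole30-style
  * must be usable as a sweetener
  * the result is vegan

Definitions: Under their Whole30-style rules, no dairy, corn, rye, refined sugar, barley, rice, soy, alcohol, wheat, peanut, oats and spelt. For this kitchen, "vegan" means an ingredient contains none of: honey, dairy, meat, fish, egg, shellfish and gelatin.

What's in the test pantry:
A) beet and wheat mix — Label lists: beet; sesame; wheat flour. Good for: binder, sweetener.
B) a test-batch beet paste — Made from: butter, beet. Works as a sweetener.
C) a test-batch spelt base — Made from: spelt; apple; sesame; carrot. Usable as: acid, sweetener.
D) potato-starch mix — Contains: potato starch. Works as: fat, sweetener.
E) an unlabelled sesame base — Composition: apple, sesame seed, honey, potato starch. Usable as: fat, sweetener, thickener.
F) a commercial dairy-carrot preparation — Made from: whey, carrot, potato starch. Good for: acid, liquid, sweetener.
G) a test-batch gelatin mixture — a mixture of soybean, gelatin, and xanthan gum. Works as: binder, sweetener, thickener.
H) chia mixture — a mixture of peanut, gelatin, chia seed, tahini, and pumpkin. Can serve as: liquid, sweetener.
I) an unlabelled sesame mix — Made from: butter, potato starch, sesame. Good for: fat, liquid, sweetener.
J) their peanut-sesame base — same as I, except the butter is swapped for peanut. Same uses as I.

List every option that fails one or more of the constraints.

A: has wheat flour, so not Whole30-style — no
B: has butter, so not Whole30-style; has butter, so not vegan — no
C: has spelt, so not Whole30-style — reject
D: nothing on the exclusion list — OK
E: has honey, so not vegan — no
F: has whey, so not Whole30-style; has whey, so not vegan — out
G: has soybean, so not Whole30-style; has gelatin, so not vegan — reject
H: has peanut, so not Whole30-style; has gelatin, so not vegan — reject
I: has butter, so not Whole30-style; has butter, so not vegan — reject
J: has peanut, so not Whole30-style — out

A, B, C, E, F, G, H, I, J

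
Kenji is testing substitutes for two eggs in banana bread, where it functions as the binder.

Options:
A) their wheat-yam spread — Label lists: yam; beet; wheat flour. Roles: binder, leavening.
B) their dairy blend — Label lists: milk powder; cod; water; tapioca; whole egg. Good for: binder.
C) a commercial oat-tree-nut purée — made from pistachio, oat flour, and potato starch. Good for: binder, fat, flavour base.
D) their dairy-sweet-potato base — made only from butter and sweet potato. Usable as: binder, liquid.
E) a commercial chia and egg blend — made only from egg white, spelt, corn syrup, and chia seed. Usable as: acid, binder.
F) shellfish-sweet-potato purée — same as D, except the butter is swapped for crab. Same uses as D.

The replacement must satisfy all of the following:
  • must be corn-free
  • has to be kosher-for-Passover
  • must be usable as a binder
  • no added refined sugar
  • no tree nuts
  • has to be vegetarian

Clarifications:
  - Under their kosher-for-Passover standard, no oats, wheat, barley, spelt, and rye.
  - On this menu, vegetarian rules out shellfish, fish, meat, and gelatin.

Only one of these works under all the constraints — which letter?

D

A: has wheat flour, so not kosher-for-Passover — no
B: has cod, so not vegetarian — no
C: has oat flour, so not kosher-for-Passover; has pistachio, so not tree-nut-free — out
D: only butter and sweet potato; none excluded — keep
E: has spelt, so not kosher-for-Passover; has corn syrup, so not corn-free — out
F: has crab, so not vegetarian — reject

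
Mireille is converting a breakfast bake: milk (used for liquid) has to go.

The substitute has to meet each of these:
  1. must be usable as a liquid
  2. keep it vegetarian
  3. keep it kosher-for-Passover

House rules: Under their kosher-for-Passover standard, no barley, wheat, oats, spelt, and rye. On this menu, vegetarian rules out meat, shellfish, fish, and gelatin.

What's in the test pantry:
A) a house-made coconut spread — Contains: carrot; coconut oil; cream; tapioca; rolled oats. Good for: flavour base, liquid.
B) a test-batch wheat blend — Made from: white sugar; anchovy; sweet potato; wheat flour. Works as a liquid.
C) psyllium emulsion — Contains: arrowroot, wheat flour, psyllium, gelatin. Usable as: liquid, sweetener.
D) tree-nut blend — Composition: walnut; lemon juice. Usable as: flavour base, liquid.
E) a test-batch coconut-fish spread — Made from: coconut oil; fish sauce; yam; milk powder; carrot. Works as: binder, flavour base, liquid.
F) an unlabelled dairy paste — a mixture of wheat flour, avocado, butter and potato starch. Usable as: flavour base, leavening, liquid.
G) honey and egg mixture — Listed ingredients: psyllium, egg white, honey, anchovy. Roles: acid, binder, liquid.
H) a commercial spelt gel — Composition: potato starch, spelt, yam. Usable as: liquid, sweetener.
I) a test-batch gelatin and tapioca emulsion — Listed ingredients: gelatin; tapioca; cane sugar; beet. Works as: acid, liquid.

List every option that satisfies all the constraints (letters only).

A: has rolled oats, so not kosher-for-Passover — out
B: has wheat flour, so not kosher-for-Passover; has anchovy, so not vegetarian — out
C: has wheat flour, so not kosher-for-Passover; has gelatin, so not vegetarian — out
D: vegetarian, kosher-for-Passover — OK
E: has fish sauce, so not vegetarian — reject
F: has wheat flour, so not kosher-for-Passover — reject
G: has anchovy, so not vegetarian — reject
H: has spelt, so not kosher-for-Passover — out
I: has gelatin, so not vegetarian — reject

D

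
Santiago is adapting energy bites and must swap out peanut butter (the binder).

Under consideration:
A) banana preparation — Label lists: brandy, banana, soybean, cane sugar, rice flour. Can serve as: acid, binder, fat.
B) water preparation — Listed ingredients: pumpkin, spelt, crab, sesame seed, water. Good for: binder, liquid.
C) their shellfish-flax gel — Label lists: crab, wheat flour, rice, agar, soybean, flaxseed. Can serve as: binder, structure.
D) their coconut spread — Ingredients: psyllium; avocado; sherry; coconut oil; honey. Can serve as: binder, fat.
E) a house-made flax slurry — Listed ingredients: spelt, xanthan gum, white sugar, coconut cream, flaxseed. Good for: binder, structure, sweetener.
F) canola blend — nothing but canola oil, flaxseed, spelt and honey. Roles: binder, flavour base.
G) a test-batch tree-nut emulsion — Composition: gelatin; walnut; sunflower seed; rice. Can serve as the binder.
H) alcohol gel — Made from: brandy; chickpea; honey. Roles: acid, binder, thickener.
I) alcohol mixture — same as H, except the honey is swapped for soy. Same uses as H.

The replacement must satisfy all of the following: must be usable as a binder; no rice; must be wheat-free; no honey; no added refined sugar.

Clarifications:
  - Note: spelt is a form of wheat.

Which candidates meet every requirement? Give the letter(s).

A: has cane sugar, so not no-added-sugar; has rice flour, so not rice-free — no
B: has spelt, so not wheat-free — no
C: has wheat flour, so not wheat-free; has rice, so not rice-free — no
D: has honey, so not honey-free — reject
E: has white sugar, so not no-added-sugar; has spelt, so not wheat-free — out
F: has spelt, so not wheat-free; has honey, so not honey-free — reject
G: has rice, so not rice-free — out
H: has honey, so not honey-free — reject
I: nothing on the exclusion list — OK

I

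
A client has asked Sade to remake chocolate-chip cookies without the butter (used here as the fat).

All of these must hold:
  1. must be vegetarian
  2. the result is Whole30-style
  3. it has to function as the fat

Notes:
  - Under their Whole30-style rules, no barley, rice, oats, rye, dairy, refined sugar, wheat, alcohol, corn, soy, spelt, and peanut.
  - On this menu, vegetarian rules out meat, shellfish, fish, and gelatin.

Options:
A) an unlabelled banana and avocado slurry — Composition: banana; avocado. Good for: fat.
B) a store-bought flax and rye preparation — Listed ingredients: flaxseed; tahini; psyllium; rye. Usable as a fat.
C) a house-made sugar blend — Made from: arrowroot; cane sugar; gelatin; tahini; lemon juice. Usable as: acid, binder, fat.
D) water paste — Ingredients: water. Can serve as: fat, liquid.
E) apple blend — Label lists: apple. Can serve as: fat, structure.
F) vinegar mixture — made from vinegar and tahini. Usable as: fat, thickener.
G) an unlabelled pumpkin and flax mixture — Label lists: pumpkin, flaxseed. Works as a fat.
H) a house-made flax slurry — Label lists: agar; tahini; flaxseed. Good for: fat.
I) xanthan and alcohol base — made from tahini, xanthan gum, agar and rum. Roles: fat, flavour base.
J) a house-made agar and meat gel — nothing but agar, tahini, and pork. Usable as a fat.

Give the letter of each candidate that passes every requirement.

A, D, E, F, G, H

A: works as a fat, Whole30-style, vegetarian — valid
B: has rye, so not Whole30-style — no
C: has cane sugar, so not Whole30-style; has gelatin, so not vegetarian — out
D: only water; none excluded — valid
E: only apple; none excluded — keep
F: works as a fat, vegetarian, Whole30-style — valid
G: only flaxseed and pumpkin; none excluded — keep
H: only tahini, flaxseed and agar; none excluded — OK
I: has rum, so not Whole30-style — no
J: has pork, so not vegetarian — no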